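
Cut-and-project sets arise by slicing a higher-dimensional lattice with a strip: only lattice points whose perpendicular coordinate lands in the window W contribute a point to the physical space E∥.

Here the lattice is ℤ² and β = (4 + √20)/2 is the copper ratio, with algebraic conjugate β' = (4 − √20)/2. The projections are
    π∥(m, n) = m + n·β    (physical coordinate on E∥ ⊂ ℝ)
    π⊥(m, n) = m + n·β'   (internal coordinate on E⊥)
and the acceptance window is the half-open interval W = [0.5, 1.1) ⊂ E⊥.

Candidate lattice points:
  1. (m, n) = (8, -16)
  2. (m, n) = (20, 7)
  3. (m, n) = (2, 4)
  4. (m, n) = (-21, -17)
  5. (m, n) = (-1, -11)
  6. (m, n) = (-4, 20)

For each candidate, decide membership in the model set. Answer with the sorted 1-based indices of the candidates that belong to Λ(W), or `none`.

3

β' = (4−√20)/2 ≈ -0.236068.
#1 (8,-16): internal coord 8 + (-16)·β' = +11.777088; +11.777088 ∉ [0.5, 1.1) → out
#2 (20,7): internal coord 20 + (7)·β' = +18.347524; +18.347524 ∉ [0.5, 1.1) → out
#3 (2,4): internal coord 2 + (4)·β' = +1.055728; +1.055728 ∈ [0.5, 1.1) → IN Λ
#4 (-21,-17): internal coord -21 + (-17)·β' = -16.986844; -16.986844 ∉ [0.5, 1.1) → out
#5 (-1,-11): internal coord -1 + (-11)·β' = +1.596748; +1.596748 ∉ [0.5, 1.1) → out
#6 (-4,20): internal coord -4 + (20)·β' = -8.721360; -8.721360 ∉ [0.5, 1.1) → out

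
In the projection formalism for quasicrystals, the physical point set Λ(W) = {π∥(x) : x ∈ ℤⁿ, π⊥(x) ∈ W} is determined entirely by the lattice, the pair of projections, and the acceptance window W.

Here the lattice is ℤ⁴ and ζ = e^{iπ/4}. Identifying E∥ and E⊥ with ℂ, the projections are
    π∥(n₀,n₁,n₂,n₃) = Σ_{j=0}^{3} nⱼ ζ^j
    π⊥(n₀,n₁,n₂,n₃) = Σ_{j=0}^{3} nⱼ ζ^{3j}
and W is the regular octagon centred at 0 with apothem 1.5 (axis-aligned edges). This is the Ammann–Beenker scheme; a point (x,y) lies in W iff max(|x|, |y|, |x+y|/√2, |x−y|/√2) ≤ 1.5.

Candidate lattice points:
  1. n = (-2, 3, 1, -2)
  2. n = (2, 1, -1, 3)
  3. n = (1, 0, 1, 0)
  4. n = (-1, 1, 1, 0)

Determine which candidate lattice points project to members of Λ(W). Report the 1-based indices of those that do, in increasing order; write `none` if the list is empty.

3

π⊥(n) = n₀ + n₁ζ³ + n₂ζ⁶ + n₃ζ⁹ where ζ = e^{iπ/4}.
candidate 1: n = (-2, 3, 1, -2) → π⊥ ≈ (-5.5355, -0.2929); max(|x|,|y|,|x±y|/√2) = 5.5355 > 1.5 ⇒ ∉ W
candidate 2: n = (2, 1, -1, 3) → π⊥ ≈ (+3.4142, +3.8284); max(|x|,|y|,|x±y|/√2) = 5.1213 > 1.5 ⇒ ∉ W
candidate 3: n = (1, 0, 1, 0) → π⊥ ≈ (+1.0000, -1.0000); max(|x|,|y|,|x±y|/√2) = 1.4142 ≤ 1.5 ⇒ ∈ W
candidate 4: n = (-1, 1, 1, 0) → π⊥ ≈ (-1.7071, -0.2929); max(|x|,|y|,|x±y|/√2) = 1.7071 > 1.5 ⇒ ∉ W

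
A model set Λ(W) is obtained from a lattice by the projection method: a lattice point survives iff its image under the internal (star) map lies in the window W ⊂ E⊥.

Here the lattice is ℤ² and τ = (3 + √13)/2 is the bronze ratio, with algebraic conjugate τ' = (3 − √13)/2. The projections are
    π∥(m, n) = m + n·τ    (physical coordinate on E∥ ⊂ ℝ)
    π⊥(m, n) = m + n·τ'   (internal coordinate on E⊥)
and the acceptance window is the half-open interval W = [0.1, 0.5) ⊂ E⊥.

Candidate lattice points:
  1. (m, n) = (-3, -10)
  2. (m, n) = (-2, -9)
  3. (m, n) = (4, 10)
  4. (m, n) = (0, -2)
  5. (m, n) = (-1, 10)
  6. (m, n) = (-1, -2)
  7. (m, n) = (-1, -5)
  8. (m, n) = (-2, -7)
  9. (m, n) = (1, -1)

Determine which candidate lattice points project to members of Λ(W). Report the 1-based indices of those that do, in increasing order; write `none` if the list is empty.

8

τ' = (3−√13)/2 ≈ -0.302776.
#1 (-3,-10): internal coord -3 + (-10)·τ' = +0.027756; +0.027756 ∉ [0.1, 0.5) → out
#2 (-2,-9): internal coord -2 + (-9)·τ' = +0.724981; +0.724981 ∉ [0.1, 0.5) → out
#3 (4,10): internal coord 4 + (10)·τ' = +0.972244; +0.972244 ∉ [0.1, 0.5) → out
#4 (0,-2): internal coord 0 + (-2)·τ' = +0.605551; +0.605551 ∉ [0.1, 0.5) → out
#5 (-1,10): internal coord -1 + (10)·τ' = -4.027756; -4.027756 ∉ [0.1, 0.5) → out
#6 (-1,-2): internal coord -1 + (-2)·τ' = -0.394449; -0.394449 ∉ [0.1, 0.5) → out
#7 (-1,-5): internal coord -1 + (-5)·τ' = +0.513878; +0.513878 ∉ [0.1, 0.5) → out
#8 (-2,-7): internal coord -2 + (-7)·τ' = +0.119429; +0.119429 ∈ [0.1, 0.5) → IN Λ
#9 (1,-1): internal coord 1 + (-1)·τ' = +1.302776; +1.302776 ∉ [0.1, 0.5) → out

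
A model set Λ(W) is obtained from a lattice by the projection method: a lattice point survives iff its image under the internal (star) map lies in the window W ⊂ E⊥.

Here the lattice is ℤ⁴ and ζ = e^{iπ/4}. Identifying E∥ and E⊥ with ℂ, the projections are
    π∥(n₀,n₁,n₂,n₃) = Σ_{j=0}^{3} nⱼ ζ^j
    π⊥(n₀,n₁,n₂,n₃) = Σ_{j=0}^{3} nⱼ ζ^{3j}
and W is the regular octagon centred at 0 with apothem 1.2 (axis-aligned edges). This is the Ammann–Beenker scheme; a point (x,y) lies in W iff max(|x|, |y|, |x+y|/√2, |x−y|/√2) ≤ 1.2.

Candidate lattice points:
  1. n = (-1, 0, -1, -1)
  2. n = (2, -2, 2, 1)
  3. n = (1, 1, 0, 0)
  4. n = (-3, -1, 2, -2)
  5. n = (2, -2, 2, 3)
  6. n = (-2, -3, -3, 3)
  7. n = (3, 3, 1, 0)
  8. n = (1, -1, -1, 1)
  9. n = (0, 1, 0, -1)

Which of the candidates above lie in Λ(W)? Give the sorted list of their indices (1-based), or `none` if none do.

3

π⊥(n) = n₀ + n₁ζ³ + n₂ζ⁶ + n₃ζ⁹ where ζ = e^{iπ/4}.
#1 (-1, 0, -1, -1): internal (-1.7071, 0.2929); octagon support 1.7071 vs apothem 1.2 → ∉ W
#2 (2, -2, 2, 1): internal (4.1213, -2.7071); octagon support 4.8284 vs apothem 1.2 → ∉ W
#3 (1, 1, 0, 0): internal (0.2929, 0.7071); octagon support 0.7071 vs apothem 1.2 → ∈ W
#4 (-3, -1, 2, -2): internal (-3.7071, -4.1213); octagon support 5.5355 vs apothem 1.2 → ∉ W
#5 (2, -2, 2, 3): internal (5.5355, -1.2929); octagon support 5.5355 vs apothem 1.2 → ∉ W
#6 (-2, -3, -3, 3): internal (2.2426, 3.0000); octagon support 3.7071 vs apothem 1.2 → ∉ W
#7 (3, 3, 1, 0): internal (0.8787, 1.1213); octagon support 1.4142 vs apothem 1.2 → ∉ W
#8 (1, -1, -1, 1): internal (2.4142, 1.0000); octagon support 2.4142 vs apothem 1.2 → ∉ W
#9 (0, 1, 0, -1): internal (-1.4142, 0.0000); octagon support 1.4142 vs apothem 1.2 → ∉ W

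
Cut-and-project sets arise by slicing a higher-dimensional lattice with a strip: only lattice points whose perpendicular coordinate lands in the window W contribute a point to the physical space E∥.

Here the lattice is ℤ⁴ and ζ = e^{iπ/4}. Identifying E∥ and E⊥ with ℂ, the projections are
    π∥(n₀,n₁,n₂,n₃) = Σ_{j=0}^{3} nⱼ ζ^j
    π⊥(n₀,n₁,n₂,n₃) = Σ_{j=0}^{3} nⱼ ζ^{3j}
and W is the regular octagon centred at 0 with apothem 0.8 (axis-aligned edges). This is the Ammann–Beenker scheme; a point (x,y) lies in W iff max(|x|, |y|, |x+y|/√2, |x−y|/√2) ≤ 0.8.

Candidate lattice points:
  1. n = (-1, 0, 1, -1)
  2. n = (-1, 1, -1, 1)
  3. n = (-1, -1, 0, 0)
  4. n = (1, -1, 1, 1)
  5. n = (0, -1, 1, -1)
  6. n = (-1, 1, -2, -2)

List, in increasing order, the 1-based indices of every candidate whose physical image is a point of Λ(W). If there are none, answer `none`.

Internal map: ζ^{3j} for j=0..3 gives (1,0), (−√2/2,√2/2), (0,−1), (√2/2,√2/2).
candidate 1: n = (-1, 0, 1, -1) → π⊥ ≈ (-1.70711, -1.70711); max(|x|,|y|,|x±y|/√2) = 2.41421 > 0.8 ⇒ ∉ W
candidate 2: n = (-1, 1, -1, 1) → π⊥ ≈ (-1.00000, +2.41421); max(|x|,|y|,|x±y|/√2) = 2.41421 > 0.8 ⇒ ∉ W
candidate 3: n = (-1, -1, 0, 0) → π⊥ ≈ (-0.29289, -0.70711); max(|x|,|y|,|x±y|/√2) = 0.70711 ≤ 0.8 ⇒ ∈ W
candidate 4: n = (1, -1, 1, 1) → π⊥ ≈ (+2.41421, -1.00000); max(|x|,|y|,|x±y|/√2) = 2.41421 > 0.8 ⇒ ∉ W
candidate 5: n = (0, -1, 1, -1) → π⊥ ≈ (+0.00000, -2.41421); max(|x|,|y|,|x±y|/√2) = 2.41421 > 0.8 ⇒ ∉ W
candidate 6: n = (-1, 1, -2, -2) → π⊥ ≈ (-3.12132, +1.29289); max(|x|,|y|,|x±y|/√2) = 3.12132 > 0.8 ⇒ ∉ W

3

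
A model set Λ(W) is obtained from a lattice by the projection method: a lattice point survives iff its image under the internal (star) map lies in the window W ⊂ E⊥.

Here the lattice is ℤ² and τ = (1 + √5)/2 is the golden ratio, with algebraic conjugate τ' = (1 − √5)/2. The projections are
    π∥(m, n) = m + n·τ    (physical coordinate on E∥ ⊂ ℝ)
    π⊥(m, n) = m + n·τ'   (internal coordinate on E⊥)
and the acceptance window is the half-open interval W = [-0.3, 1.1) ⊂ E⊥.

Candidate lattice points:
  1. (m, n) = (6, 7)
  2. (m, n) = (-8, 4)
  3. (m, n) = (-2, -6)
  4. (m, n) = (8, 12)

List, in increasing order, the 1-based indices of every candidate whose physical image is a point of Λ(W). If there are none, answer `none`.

Numerically τ ≈ 1.618034 and τ' = −1/τ ≈ -0.618034.
[1] lift (6,7): star map gives 1.673762; window check -0.3 ≤ 1.673762 < 1.1 is false → out
[2] lift (-8,4): star map gives -10.472136; window check -0.3 ≤ -10.472136 < 1.1 is false → out
[3] lift (-2,-6): star map gives 1.708204; window check -0.3 ≤ 1.708204 < 1.1 is false → out
[4] lift (8,12): star map gives 0.583592; window check -0.3 ≤ 0.583592 < 1.1 is true → IN Λ

4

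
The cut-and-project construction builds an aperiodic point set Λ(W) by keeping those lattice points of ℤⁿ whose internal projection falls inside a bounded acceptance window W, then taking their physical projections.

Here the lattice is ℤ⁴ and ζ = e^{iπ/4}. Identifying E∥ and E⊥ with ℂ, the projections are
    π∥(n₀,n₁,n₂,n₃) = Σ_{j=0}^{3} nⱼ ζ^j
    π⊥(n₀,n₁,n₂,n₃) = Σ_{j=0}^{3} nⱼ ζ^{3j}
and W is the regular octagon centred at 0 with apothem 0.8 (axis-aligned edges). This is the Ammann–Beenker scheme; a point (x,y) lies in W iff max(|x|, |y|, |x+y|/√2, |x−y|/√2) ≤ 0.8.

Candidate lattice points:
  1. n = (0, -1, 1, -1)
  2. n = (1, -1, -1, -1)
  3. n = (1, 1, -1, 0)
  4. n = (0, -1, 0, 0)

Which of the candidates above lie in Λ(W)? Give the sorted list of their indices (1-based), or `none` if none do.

Internal map: ζ^{3j} for j=0..3 gives (1,0), (−√2/2,√2/2), (0,−1), (√2/2,√2/2).
#1 (0, -1, 1, -1): internal (0.000000, -2.414214); octagon support 2.414214 vs apothem 0.8 → ∉ W
#2 (1, -1, -1, -1): internal (1.000000, -0.414214); octagon support 1.000000 vs apothem 0.8 → ∉ W
#3 (1, 1, -1, 0): internal (0.292893, 1.707107); octagon support 1.707107 vs apothem 0.8 → ∉ W
#4 (0, -1, 0, 0): internal (0.707107, -0.707107); octagon support 1.000000 vs apothem 0.8 → ∉ W

none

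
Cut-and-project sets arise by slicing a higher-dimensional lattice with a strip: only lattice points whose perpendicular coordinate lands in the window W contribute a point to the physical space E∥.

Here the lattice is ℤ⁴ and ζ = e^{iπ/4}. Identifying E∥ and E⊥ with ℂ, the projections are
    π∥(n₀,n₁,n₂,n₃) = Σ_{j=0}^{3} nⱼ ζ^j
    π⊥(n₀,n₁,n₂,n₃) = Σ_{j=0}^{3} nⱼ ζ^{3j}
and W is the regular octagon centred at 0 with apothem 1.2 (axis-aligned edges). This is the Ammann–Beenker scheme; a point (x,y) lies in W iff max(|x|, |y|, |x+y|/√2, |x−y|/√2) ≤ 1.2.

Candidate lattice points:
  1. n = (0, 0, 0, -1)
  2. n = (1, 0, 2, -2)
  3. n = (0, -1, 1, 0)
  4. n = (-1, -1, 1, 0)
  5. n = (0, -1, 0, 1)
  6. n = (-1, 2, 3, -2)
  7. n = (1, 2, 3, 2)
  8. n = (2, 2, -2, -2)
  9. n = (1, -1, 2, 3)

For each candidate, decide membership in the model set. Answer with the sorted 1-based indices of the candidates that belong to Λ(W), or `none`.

With ζ = e^{iπ/4} the internal vectors are ζ^0,ζ^3,ζ^6,ζ^9.
candidate 1: n = (0, 0, 0, -1) → π⊥ ≈ (-0.70711, -0.70711); max(|x|,|y|,|x±y|/√2) = 1.00000 ≤ 1.2 ⇒ ∈ W
candidate 2: n = (1, 0, 2, -2) → π⊥ ≈ (-0.41421, -3.41421); max(|x|,|y|,|x±y|/√2) = 3.41421 > 1.2 ⇒ ∉ W
candidate 3: n = (0, -1, 1, 0) → π⊥ ≈ (+0.70711, -1.70711); max(|x|,|y|,|x±y|/√2) = 1.70711 > 1.2 ⇒ ∉ W
candidate 4: n = (-1, -1, 1, 0) → π⊥ ≈ (-0.29289, -1.70711); max(|x|,|y|,|x±y|/√2) = 1.70711 > 1.2 ⇒ ∉ W
candidate 5: n = (0, -1, 0, 1) → π⊥ ≈ (+1.41421, +0.00000); max(|x|,|y|,|x±y|/√2) = 1.41421 > 1.2 ⇒ ∉ W
candidate 6: n = (-1, 2, 3, -2) → π⊥ ≈ (-3.82843, -3.00000); max(|x|,|y|,|x±y|/√2) = 4.82843 > 1.2 ⇒ ∉ W
candidate 7: n = (1, 2, 3, 2) → π⊥ ≈ (+1.00000, -0.17157); max(|x|,|y|,|x±y|/√2) = 1.00000 ≤ 1.2 ⇒ ∈ W
candidate 8: n = (2, 2, -2, -2) → π⊥ ≈ (-0.82843, +2.00000); max(|x|,|y|,|x±y|/√2) = 2.00000 > 1.2 ⇒ ∉ W
candidate 9: n = (1, -1, 2, 3) → π⊥ ≈ (+3.82843, -0.58579); max(|x|,|y|,|x±y|/√2) = 3.82843 > 1.2 ⇒ ∉ W

1, 7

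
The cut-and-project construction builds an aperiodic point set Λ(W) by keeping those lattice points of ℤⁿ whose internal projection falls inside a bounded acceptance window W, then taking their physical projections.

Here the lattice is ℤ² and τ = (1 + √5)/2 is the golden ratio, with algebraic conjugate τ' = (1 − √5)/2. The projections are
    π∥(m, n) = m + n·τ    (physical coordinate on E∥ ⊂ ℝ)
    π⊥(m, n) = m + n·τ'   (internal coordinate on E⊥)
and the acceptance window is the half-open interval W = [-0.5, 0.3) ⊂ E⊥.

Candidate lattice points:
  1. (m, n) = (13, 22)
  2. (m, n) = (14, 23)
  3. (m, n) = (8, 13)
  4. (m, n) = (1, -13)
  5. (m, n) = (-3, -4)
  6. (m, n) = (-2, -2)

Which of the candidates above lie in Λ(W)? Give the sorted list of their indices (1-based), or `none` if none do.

Compute τ' = (1−√5)/2 = -0.6180, so π⊥(m,n) = m -0.6180·n.
[1] lift (13,22): star map gives -0.5967; window check -0.5 ≤ -0.5967 < 0.3 is false → out
[2] lift (14,23): star map gives -0.2148; window check -0.5 ≤ -0.2148 < 0.3 is true → IN Λ
[3] lift (8,13): star map gives -0.0344; window check -0.5 ≤ -0.0344 < 0.3 is true → IN Λ
[4] lift (1,-13): star map gives 9.0344; window check -0.5 ≤ 9.0344 < 0.3 is false → out
[5] lift (-3,-4): star map gives -0.5279; window check -0.5 ≤ -0.5279 < 0.3 is false → out
[6] lift (-2,-2): star map gives -0.7639; window check -0.5 ≤ -0.7639 < 0.3 is false → out

2, 3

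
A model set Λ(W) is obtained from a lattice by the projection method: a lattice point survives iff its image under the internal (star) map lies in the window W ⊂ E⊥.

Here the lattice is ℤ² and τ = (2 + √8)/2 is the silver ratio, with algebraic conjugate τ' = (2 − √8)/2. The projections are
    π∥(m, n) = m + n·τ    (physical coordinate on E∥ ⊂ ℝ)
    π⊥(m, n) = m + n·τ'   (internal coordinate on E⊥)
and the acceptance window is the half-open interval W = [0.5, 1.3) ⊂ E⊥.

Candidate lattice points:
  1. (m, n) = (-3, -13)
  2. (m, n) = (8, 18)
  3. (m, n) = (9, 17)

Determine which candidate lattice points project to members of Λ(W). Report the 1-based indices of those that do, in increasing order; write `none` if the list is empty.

Compute τ' = (2−√8)/2 = -0.4142, so π⊥(m,n) = m -0.4142·n.
candidate 1: (m,n)=(-3,-13) → π∥ = -3-13·τ ≈ -34.3848, π⊥ = -3-13·τ' ≈ 2.3848 ∉ [0.5, 1.3) ⇒ out
candidate 2: (m,n)=(8,18) → π∥ = 8+18·τ ≈ 51.4558, π⊥ = 8+18·τ' ≈ 0.5442 ∈ [0.5, 1.3) ⇒ IN Λ
candidate 3: (m,n)=(9,17) → π∥ = 9+17·τ ≈ 50.0416, π⊥ = 9+17·τ' ≈ 1.9584 ∉ [0.5, 1.3) ⇒ out

2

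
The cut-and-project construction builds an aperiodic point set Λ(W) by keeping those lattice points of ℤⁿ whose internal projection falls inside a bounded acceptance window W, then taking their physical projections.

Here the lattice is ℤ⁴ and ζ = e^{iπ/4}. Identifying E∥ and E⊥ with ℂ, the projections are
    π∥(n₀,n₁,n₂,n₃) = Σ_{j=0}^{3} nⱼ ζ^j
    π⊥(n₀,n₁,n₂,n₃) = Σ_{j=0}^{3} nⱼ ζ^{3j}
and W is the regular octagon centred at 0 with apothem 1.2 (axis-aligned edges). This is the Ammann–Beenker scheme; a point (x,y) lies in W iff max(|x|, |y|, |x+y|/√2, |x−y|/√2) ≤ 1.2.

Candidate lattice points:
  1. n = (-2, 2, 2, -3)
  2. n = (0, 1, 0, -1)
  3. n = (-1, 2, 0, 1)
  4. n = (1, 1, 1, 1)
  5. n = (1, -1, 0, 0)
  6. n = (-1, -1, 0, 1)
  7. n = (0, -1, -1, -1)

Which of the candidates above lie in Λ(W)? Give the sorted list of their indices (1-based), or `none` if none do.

Internal map: ζ^{3j} for j=0..3 gives (1,0), (−√2/2,√2/2), (0,−1), (√2/2,√2/2).
#1 (-2, 2, 2, -3): internal (-5.535534, -2.707107); octagon support 5.828427 vs apothem 1.2 → ∉ W
#2 (0, 1, 0, -1): internal (-1.414214, 0.000000); octagon support 1.414214 vs apothem 1.2 → ∉ W
#3 (-1, 2, 0, 1): internal (-1.707107, 2.121320); octagon support 2.707107 vs apothem 1.2 → ∉ W
#4 (1, 1, 1, 1): internal (1.000000, 0.414214); octagon support 1.000000 vs apothem 1.2 → ∈ W
#5 (1, -1, 0, 0): internal (1.707107, -0.707107); octagon support 1.707107 vs apothem 1.2 → ∉ W
#6 (-1, -1, 0, 1): internal (0.414214, 0.000000); octagon support 0.414214 vs apothem 1.2 → ∈ W
#7 (0, -1, -1, -1): internal (0.000000, -0.414214); octagon support 0.414214 vs apothem 1.2 → ∈ W

4, 6, 7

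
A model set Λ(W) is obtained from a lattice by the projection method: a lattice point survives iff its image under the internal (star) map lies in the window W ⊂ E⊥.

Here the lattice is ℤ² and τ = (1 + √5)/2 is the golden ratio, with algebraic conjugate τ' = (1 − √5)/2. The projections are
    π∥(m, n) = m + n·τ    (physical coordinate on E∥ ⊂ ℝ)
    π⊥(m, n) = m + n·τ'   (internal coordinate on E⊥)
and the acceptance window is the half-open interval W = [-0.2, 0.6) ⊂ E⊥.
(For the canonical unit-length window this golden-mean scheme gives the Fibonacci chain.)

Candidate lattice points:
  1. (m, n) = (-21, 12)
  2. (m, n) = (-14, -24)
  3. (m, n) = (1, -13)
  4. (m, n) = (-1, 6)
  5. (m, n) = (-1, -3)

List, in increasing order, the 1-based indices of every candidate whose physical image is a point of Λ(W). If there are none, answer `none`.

Numerically τ ≈ 1.6180 and τ' = −1/τ ≈ -0.6180.
candidate 1: (m,n)=(-21,12) → π∥ = -21+12·τ ≈ -1.5836, π⊥ = -21+12·τ' ≈ -28.4164 ∉ [-0.2, 0.6) ⇒ out
candidate 2: (m,n)=(-14,-24) → π∥ = -14-24·τ ≈ -52.8328, π⊥ = -14-24·τ' ≈ 0.8328 ∉ [-0.2, 0.6) ⇒ out
candidate 3: (m,n)=(1,-13) → π∥ = 1-13·τ ≈ -20.0344, π⊥ = 1-13·τ' ≈ 9.0344 ∉ [-0.2, 0.6) ⇒ out
candidate 4: (m,n)=(-1,6) → π∥ = -1+6·τ ≈ 8.7082, π⊥ = -1+6·τ' ≈ -4.7082 ∉ [-0.2, 0.6) ⇒ out
candidate 5: (m,n)=(-1,-3) → π∥ = -1-3·τ ≈ -5.8541, π⊥ = -1-3·τ' ≈ 0.8541 ∉ [-0.2, 0.6) ⇒ out

none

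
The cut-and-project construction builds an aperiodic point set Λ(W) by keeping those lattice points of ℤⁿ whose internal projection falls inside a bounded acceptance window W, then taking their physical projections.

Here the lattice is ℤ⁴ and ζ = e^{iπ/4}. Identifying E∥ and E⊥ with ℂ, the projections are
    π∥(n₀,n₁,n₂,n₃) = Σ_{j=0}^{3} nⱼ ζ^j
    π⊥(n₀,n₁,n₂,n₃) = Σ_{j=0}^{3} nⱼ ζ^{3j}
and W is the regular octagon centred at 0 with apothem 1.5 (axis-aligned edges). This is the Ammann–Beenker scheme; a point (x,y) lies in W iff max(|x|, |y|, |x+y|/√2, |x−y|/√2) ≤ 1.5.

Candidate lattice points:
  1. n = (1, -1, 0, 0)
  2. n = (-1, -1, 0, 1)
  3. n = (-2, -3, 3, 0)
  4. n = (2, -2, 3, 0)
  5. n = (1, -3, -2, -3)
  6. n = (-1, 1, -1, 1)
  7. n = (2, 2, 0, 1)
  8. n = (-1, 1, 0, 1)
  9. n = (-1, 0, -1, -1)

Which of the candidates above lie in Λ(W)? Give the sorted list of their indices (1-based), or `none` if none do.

π⊥(n) = n₀ + n₁ζ³ + n₂ζ⁶ + n₃ζ⁹ where ζ = e^{iπ/4}.
candidate 1: n = (1, -1, 0, 0) → π⊥ ≈ (+1.70711, -0.70711); max(|x|,|y|,|x±y|/√2) = 1.70711 > 1.5 ⇒ ∉ W
candidate 2: n = (-1, -1, 0, 1) → π⊥ ≈ (+0.41421, +0.00000); max(|x|,|y|,|x±y|/√2) = 0.41421 ≤ 1.5 ⇒ ∈ W
candidate 3: n = (-2, -3, 3, 0) → π⊥ ≈ (+0.12132, -5.12132); max(|x|,|y|,|x±y|/√2) = 5.12132 > 1.5 ⇒ ∉ W
candidate 4: n = (2, -2, 3, 0) → π⊥ ≈ (+3.41421, -4.41421); max(|x|,|y|,|x±y|/√2) = 5.53553 > 1.5 ⇒ ∉ W
candidate 5: n = (1, -3, -2, -3) → π⊥ ≈ (+1.00000, -2.24264); max(|x|,|y|,|x±y|/√2) = 2.29289 > 1.5 ⇒ ∉ W
candidate 6: n = (-1, 1, -1, 1) → π⊥ ≈ (-1.00000, +2.41421); max(|x|,|y|,|x±y|/√2) = 2.41421 > 1.5 ⇒ ∉ W
candidate 7: n = (2, 2, 0, 1) → π⊥ ≈ (+1.29289, +2.12132); max(|x|,|y|,|x±y|/√2) = 2.41421 > 1.5 ⇒ ∉ W
candidate 8: n = (-1, 1, 0, 1) → π⊥ ≈ (-1.00000, +1.41421); max(|x|,|y|,|x±y|/√2) = 1.70711 > 1.5 ⇒ ∉ W
candidate 9: n = (-1, 0, -1, -1) → π⊥ ≈ (-1.70711, +0.29289); max(|x|,|y|,|x±y|/√2) = 1.70711 > 1.5 ⇒ ∉ W

2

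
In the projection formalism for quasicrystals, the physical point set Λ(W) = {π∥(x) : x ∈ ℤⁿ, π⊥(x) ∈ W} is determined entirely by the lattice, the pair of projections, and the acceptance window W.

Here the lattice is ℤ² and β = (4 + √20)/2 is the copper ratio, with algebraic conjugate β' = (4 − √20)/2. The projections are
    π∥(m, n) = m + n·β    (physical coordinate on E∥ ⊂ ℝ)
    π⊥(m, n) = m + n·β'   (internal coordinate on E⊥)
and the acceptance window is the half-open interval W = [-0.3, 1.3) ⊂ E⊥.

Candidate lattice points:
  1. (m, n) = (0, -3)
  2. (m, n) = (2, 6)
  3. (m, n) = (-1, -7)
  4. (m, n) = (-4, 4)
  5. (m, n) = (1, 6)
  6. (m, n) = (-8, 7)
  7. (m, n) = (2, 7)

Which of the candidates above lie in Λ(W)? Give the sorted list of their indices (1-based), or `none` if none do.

1, 2, 3, 7

β' = (4−√20)/2 ≈ -0.2361.
#1 (0,-3): internal coord 0 + (-3)·β' = +0.7082; +0.7082 ∈ [-0.3, 1.3) → IN Λ
#2 (2,6): internal coord 2 + (6)·β' = +0.5836; +0.5836 ∈ [-0.3, 1.3) → IN Λ
#3 (-1,-7): internal coord -1 + (-7)·β' = +0.6525; +0.6525 ∈ [-0.3, 1.3) → IN Λ
#4 (-4,4): internal coord -4 + (4)·β' = -4.9443; -4.9443 ∉ [-0.3, 1.3) → out
#5 (1,6): internal coord 1 + (6)·β' = -0.4164; -0.4164 ∉ [-0.3, 1.3) → out
#6 (-8,7): internal coord -8 + (7)·β' = -9.6525; -9.6525 ∉ [-0.3, 1.3) → out
#7 (2,7): internal coord 2 + (7)·β' = +0.3475; +0.3475 ∈ [-0.3, 1.3) → IN Λ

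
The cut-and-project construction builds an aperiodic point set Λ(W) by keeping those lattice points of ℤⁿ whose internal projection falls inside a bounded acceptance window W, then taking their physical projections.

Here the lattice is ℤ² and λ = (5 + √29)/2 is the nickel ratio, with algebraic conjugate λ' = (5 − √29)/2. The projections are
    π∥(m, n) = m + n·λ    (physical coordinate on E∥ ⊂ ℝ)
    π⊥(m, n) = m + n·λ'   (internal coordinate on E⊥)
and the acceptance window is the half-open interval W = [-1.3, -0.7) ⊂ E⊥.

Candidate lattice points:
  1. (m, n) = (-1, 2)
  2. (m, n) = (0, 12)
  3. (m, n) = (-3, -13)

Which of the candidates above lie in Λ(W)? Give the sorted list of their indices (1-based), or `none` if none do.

none

λ' = (5−√29)/2 ≈ -0.19258.
candidate 1: (m,n)=(-1,2) → π∥ = -1+2·λ ≈ 9.38516, π⊥ = -1+2·λ' ≈ -1.38516 ∉ [-1.3, -0.7) ⇒ out
candidate 2: (m,n)=(0,12) → π∥ = 0+12·λ ≈ 62.31099, π⊥ = 0+12·λ' ≈ -2.31099 ∉ [-1.3, -0.7) ⇒ out
candidate 3: (m,n)=(-3,-13) → π∥ = -3-13·λ ≈ -70.50357, π⊥ = -3-13·λ' ≈ -0.49643 ∉ [-1.3, -0.7) ⇒ out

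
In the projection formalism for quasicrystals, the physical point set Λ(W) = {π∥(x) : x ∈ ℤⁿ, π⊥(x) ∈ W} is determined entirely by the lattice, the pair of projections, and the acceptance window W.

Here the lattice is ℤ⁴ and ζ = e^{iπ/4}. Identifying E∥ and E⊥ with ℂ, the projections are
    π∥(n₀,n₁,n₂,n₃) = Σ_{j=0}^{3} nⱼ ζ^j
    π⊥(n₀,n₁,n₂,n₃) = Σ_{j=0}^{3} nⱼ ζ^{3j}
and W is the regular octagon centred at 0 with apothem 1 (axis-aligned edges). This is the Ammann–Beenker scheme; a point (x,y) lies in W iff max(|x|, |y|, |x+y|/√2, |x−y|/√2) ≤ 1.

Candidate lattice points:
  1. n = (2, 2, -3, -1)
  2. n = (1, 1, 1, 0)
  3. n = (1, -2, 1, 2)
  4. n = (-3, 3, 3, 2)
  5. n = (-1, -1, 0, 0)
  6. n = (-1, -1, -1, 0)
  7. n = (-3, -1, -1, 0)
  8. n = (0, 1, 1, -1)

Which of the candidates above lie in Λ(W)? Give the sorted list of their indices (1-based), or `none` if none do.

π⊥(n) = n₀ + n₁ζ³ + n₂ζ⁶ + n₃ζ⁹ where ζ = e^{iπ/4}.
#1 (2, 2, -3, -1): internal (-0.12132, 3.70711); octagon support 3.70711 vs apothem 1 → ∉ W
#2 (1, 1, 1, 0): internal (0.29289, -0.29289); octagon support 0.41421 vs apothem 1 → ∈ W
#3 (1, -2, 1, 2): internal (3.82843, -1.00000); octagon support 3.82843 vs apothem 1 → ∉ W
#4 (-3, 3, 3, 2): internal (-3.70711, 0.53553); octagon support 3.70711 vs apothem 1 → ∉ W
#5 (-1, -1, 0, 0): internal (-0.29289, -0.70711); octagon support 0.70711 vs apothem 1 → ∈ W
#6 (-1, -1, -1, 0): internal (-0.29289, 0.29289); octagon support 0.41421 vs apothem 1 → ∈ W
#7 (-3, -1, -1, 0): internal (-2.29289, 0.29289); octagon support 2.29289 vs apothem 1 → ∉ W
#8 (0, 1, 1, -1): internal (-1.41421, -1.00000); octagon support 1.70711 vs apothem 1 → ∉ W

2, 5, 6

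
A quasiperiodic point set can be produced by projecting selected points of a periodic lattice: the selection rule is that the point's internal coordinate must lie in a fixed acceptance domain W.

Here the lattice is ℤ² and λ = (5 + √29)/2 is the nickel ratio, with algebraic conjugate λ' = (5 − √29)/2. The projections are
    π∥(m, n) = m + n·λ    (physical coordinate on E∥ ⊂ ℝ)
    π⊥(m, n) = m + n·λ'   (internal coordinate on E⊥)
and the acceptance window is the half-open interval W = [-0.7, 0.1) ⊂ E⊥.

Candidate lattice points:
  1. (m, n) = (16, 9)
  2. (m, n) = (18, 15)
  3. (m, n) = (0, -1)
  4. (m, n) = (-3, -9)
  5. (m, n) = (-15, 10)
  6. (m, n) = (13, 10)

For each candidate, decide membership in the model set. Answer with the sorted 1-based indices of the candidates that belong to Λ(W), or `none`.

none

Numerically λ ≈ 5.19258 and λ' = −1/λ ≈ -0.19258.
candidate 1: (m,n)=(16,9) → π∥ = 16+9·λ ≈ 62.73324, π⊥ = 16+9·λ' ≈ 14.26676 ∉ [-0.7, 0.1) ⇒ out
candidate 2: (m,n)=(18,15) → π∥ = 18+15·λ ≈ 95.88874, π⊥ = 18+15·λ' ≈ 15.11126 ∉ [-0.7, 0.1) ⇒ out
candidate 3: (m,n)=(0,-1) → π∥ = 0-1·λ ≈ -5.19258, π⊥ = 0-1·λ' ≈ 0.19258 ∉ [-0.7, 0.1) ⇒ out
candidate 4: (m,n)=(-3,-9) → π∥ = -3-9·λ ≈ -49.73324, π⊥ = -3-9·λ' ≈ -1.26676 ∉ [-0.7, 0.1) ⇒ out
candidate 5: (m,n)=(-15,10) → π∥ = -15+10·λ ≈ 36.92582, π⊥ = -15+10·λ' ≈ -16.92582 ∉ [-0.7, 0.1) ⇒ out
candidate 6: (m,n)=(13,10) → π∥ = 13+10·λ ≈ 64.92582, π⊥ = 13+10·λ' ≈ 11.07418 ∉ [-0.7, 0.1) ⇒ out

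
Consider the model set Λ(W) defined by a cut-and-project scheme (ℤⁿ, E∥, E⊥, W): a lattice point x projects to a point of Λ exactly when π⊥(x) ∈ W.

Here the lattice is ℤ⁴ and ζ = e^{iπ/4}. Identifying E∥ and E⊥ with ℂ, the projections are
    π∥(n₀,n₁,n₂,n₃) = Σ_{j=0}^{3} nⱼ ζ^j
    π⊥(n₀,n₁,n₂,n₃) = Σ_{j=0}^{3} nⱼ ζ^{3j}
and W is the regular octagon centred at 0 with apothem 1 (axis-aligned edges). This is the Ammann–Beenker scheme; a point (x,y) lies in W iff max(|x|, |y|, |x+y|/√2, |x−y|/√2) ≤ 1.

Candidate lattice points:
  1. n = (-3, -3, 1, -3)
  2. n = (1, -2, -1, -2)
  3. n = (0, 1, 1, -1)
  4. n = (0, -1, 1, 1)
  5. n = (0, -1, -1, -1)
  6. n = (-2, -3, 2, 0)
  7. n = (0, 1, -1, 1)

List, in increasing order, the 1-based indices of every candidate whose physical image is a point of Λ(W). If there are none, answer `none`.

5

π⊥(n) = n₀ + n₁ζ³ + n₂ζ⁶ + n₃ζ⁹ where ζ = e^{iπ/4}.
candidate 1: n = (-3, -3, 1, -3) → π⊥ ≈ (-3.000000, -5.242641); max(|x|,|y|,|x±y|/√2) = 5.828427 > 1 ⇒ ∉ W
candidate 2: n = (1, -2, -1, -2) → π⊥ ≈ (+1.000000, -1.828427); max(|x|,|y|,|x±y|/√2) = 2.000000 > 1 ⇒ ∉ W
candidate 3: n = (0, 1, 1, -1) → π⊥ ≈ (-1.414214, -1.000000); max(|x|,|y|,|x±y|/√2) = 1.707107 > 1 ⇒ ∉ W
candidate 4: n = (0, -1, 1, 1) → π⊥ ≈ (+1.414214, -1.000000); max(|x|,|y|,|x±y|/√2) = 1.707107 > 1 ⇒ ∉ W
candidate 5: n = (0, -1, -1, -1) → π⊥ ≈ (+0.000000, -0.414214); max(|x|,|y|,|x±y|/√2) = 0.414214 ≤ 1 ⇒ ∈ W
candidate 6: n = (-2, -3, 2, 0) → π⊥ ≈ (+0.121320, -4.121320); max(|x|,|y|,|x±y|/√2) = 4.121320 > 1 ⇒ ∉ W
candidate 7: n = (0, 1, -1, 1) → π⊥ ≈ (+0.000000, +2.414214); max(|x|,|y|,|x±y|/√2) = 2.414214 > 1 ⇒ ∉ W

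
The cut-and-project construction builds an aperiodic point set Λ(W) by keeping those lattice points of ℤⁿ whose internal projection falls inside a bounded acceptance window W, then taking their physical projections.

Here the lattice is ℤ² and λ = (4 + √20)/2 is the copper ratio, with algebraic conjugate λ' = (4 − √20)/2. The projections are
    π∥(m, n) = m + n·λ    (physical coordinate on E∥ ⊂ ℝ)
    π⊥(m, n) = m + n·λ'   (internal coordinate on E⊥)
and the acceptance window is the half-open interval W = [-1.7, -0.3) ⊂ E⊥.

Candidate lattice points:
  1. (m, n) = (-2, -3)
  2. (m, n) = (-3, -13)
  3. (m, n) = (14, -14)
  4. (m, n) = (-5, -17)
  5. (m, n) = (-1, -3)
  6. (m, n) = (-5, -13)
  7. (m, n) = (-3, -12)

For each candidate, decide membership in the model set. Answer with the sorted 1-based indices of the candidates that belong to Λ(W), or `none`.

Compute λ' = (4−√20)/2 = -0.23607, so π⊥(m,n) = m -0.23607·n.
candidate 1: (m,n)=(-2,-3) → π∥ = -2-3·λ ≈ -14.70820, π⊥ = -2-3·λ' ≈ -1.29180 ∈ [-1.7, -0.3) ⇒ IN Λ
candidate 2: (m,n)=(-3,-13) → π∥ = -3-13·λ ≈ -58.06888, π⊥ = -3-13·λ' ≈ 0.06888 ∉ [-1.7, -0.3) ⇒ out
candidate 3: (m,n)=(14,-14) → π∥ = 14-14·λ ≈ -45.30495, π⊥ = 14-14·λ' ≈ 17.30495 ∉ [-1.7, -0.3) ⇒ out
candidate 4: (m,n)=(-5,-17) → π∥ = -5-17·λ ≈ -77.01316, π⊥ = -5-17·λ' ≈ -0.98684 ∈ [-1.7, -0.3) ⇒ IN Λ
candidate 5: (m,n)=(-1,-3) → π∥ = -1-3·λ ≈ -13.70820, π⊥ = -1-3·λ' ≈ -0.29180 ∉ [-1.7, -0.3) ⇒ out
candidate 6: (m,n)=(-5,-13) → π∥ = -5-13·λ ≈ -60.06888, π⊥ = -5-13·λ' ≈ -1.93112 ∉ [-1.7, -0.3) ⇒ out
candidate 7: (m,n)=(-3,-12) → π∥ = -3-12·λ ≈ -53.83282, π⊥ = -3-12·λ' ≈ -0.16718 ∉ [-1.7, -0.3) ⇒ out

1, 4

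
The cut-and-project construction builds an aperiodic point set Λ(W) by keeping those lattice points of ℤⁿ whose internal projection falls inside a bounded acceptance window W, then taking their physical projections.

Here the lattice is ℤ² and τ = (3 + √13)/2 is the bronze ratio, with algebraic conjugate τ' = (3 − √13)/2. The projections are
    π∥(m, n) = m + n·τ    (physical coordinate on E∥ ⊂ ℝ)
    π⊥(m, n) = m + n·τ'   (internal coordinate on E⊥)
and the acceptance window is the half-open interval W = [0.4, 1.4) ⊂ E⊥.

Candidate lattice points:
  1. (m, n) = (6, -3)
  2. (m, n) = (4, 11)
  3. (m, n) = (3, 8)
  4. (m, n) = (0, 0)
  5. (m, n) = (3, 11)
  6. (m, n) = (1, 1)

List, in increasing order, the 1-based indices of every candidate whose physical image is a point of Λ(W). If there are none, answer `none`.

Compute τ' = (3−√13)/2 = -0.3028, so π⊥(m,n) = m -0.3028·n.
[1] lift (6,-3): star map gives 6.9083; window check 0.4 ≤ 6.9083 < 1.4 is false → out
[2] lift (4,11): star map gives 0.6695; window check 0.4 ≤ 0.6695 < 1.4 is true → IN Λ
[3] lift (3,8): star map gives 0.5778; window check 0.4 ≤ 0.5778 < 1.4 is true → IN Λ
[4] lift (0,0): star map gives 0.0000; window check 0.4 ≤ 0.0000 < 1.4 is false → out
[5] lift (3,11): star map gives -0.3305; window check 0.4 ≤ -0.3305 < 1.4 is false → out
[6] lift (1,1): star map gives 0.6972; window check 0.4 ≤ 0.6972 < 1.4 is true → IN Λ

2, 3, 6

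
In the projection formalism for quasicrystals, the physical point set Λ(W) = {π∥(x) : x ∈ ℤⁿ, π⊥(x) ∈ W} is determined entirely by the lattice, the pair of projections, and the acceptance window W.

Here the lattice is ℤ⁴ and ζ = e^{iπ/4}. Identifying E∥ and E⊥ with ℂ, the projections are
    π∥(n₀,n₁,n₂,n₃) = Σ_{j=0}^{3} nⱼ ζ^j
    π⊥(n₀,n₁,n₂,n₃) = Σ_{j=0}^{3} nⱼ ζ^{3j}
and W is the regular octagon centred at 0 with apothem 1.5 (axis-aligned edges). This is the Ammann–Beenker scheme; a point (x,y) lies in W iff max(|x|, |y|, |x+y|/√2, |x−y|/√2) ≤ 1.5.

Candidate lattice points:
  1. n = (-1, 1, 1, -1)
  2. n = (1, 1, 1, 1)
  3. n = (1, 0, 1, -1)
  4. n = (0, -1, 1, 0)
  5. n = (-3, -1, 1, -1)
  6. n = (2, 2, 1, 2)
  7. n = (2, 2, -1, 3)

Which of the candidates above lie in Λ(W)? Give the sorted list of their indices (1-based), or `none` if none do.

π⊥(n) = n₀ + n₁ζ³ + n₂ζ⁶ + n₃ζ⁹ where ζ = e^{iπ/4}.
#1 (-1, 1, 1, -1): internal (-2.414214, -1.000000); octagon support 2.414214 vs apothem 1.5 → ∉ W
#2 (1, 1, 1, 1): internal (1.000000, 0.414214); octagon support 1.000000 vs apothem 1.5 → ∈ W
#3 (1, 0, 1, -1): internal (0.292893, -1.707107); octagon support 1.707107 vs apothem 1.5 → ∉ W
#4 (0, -1, 1, 0): internal (0.707107, -1.707107); octagon support 1.707107 vs apothem 1.5 → ∉ W
#5 (-3, -1, 1, -1): internal (-3.000000, -2.414214); octagon support 3.828427 vs apothem 1.5 → ∉ W
#6 (2, 2, 1, 2): internal (2.000000, 1.828427); octagon support 2.707107 vs apothem 1.5 → ∉ W
#7 (2, 2, -1, 3): internal (2.707107, 4.535534); octagon support 5.121320 vs apothem 1.5 → ∉ W

2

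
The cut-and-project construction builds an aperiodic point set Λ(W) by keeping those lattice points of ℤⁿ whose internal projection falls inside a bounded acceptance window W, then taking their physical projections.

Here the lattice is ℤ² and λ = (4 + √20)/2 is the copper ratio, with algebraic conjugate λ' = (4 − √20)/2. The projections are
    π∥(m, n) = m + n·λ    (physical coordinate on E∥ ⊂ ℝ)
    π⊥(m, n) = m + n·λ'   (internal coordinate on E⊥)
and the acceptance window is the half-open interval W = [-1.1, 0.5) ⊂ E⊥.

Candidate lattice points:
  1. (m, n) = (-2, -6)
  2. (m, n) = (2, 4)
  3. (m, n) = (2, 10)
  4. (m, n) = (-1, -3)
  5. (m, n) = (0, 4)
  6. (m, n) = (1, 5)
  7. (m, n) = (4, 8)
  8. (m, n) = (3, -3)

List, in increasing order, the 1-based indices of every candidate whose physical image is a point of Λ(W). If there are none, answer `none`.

1, 3, 4, 5, 6

Numerically λ ≈ 4.236068 and λ' = −1/λ ≈ -0.236068.
#1 (-2,-6): internal coord -2 + (-6)·λ' = -0.583592; -0.583592 ∈ [-1.1, 0.5) → IN Λ
#2 (2,4): internal coord 2 + (4)·λ' = +1.055728; +1.055728 ∉ [-1.1, 0.5) → out
#3 (2,10): internal coord 2 + (10)·λ' = -0.360680; -0.360680 ∈ [-1.1, 0.5) → IN Λ
#4 (-1,-3): internal coord -1 + (-3)·λ' = -0.291796; -0.291796 ∈ [-1.1, 0.5) → IN Λ
#5 (0,4): internal coord 0 + (4)·λ' = -0.944272; -0.944272 ∈ [-1.1, 0.5) → IN Λ
#6 (1,5): internal coord 1 + (5)·λ' = -0.180340; -0.180340 ∈ [-1.1, 0.5) → IN Λ
#7 (4,8): internal coord 4 + (8)·λ' = +2.111456; +2.111456 ∉ [-1.1, 0.5) → out
#8 (3,-3): internal coord 3 + (-3)·λ' = +3.708204; +3.708204 ∉ [-1.1, 0.5) → out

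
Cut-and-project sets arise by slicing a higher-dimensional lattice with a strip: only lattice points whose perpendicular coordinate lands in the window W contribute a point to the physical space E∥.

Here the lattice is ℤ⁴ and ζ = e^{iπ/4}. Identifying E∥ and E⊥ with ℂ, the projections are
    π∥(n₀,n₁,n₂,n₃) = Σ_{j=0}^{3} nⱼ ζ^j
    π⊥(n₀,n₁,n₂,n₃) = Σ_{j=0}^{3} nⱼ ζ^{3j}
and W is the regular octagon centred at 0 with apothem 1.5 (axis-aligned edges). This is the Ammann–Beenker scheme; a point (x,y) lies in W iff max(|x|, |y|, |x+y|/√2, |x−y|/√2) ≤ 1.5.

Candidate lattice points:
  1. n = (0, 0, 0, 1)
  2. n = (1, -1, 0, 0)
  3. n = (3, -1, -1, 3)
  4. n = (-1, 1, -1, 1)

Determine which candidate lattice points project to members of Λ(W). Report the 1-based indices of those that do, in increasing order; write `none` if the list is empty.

1

With ζ = e^{iπ/4} the internal vectors are ζ^0,ζ^3,ζ^6,ζ^9.
candidate 1: n = (0, 0, 0, 1) → π⊥ ≈ (+0.70711, +0.70711); max(|x|,|y|,|x±y|/√2) = 1.00000 ≤ 1.5 ⇒ ∈ W
candidate 2: n = (1, -1, 0, 0) → π⊥ ≈ (+1.70711, -0.70711); max(|x|,|y|,|x±y|/√2) = 1.70711 > 1.5 ⇒ ∉ W
candidate 3: n = (3, -1, -1, 3) → π⊥ ≈ (+5.82843, +2.41421); max(|x|,|y|,|x±y|/√2) = 5.82843 > 1.5 ⇒ ∉ W
candidate 4: n = (-1, 1, -1, 1) → π⊥ ≈ (-1.00000, +2.41421); max(|x|,|y|,|x±y|/√2) = 2.41421 > 1.5 ⇒ ∉ W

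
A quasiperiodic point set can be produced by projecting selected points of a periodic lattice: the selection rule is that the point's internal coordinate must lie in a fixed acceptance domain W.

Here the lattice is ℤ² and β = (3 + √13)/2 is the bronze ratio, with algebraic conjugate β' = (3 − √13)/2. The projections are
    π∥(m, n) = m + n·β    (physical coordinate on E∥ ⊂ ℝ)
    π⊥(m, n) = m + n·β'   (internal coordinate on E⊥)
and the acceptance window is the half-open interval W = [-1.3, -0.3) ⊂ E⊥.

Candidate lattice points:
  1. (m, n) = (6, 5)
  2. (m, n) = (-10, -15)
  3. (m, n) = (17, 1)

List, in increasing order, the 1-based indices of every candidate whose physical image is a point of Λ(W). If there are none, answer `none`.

none

Numerically β ≈ 3.30278 and β' = −1/β ≈ -0.30278.
#1 (6,5): internal coord 6 + (5)·β' = +4.48612; +4.48612 ∉ [-1.3, -0.3) → out
#2 (-10,-15): internal coord -10 + (-15)·β' = -5.45837; -5.45837 ∉ [-1.3, -0.3) → out
#3 (17,1): internal coord 17 + (1)·β' = +16.69722; +16.69722 ∉ [-1.3, -0.3) → out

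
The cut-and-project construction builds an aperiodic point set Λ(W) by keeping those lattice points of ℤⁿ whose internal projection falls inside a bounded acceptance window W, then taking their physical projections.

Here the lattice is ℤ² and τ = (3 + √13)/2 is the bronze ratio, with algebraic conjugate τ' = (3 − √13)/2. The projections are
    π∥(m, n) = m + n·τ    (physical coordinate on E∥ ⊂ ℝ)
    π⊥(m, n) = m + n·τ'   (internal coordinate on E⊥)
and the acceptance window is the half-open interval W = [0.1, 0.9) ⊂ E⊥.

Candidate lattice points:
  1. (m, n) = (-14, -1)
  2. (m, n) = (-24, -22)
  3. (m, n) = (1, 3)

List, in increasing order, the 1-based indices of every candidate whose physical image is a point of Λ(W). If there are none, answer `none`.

none

Compute τ' = (3−√13)/2 = -0.302776, so π⊥(m,n) = m -0.302776·n.
[1] lift (-14,-1): star map gives -13.697224; window check 0.1 ≤ -13.697224 < 0.9 is false → out
[2] lift (-24,-22): star map gives -17.338936; window check 0.1 ≤ -17.338936 < 0.9 is false → out
[3] lift (1,3): star map gives 0.091673; window check 0.1 ≤ 0.091673 < 0.9 is false → out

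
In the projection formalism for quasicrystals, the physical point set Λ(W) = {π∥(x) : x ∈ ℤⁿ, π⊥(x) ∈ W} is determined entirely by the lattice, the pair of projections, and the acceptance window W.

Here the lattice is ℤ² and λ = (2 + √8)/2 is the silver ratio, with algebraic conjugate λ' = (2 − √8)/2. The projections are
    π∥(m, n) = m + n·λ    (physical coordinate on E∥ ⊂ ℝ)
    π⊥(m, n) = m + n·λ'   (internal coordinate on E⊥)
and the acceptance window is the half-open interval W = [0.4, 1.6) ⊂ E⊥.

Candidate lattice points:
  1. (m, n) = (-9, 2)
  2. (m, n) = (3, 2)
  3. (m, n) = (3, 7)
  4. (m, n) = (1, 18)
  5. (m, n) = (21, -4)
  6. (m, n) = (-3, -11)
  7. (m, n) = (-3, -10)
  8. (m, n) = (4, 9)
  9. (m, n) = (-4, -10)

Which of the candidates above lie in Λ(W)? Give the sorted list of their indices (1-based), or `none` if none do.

6, 7

Numerically λ ≈ 2.414214 and λ' = −1/λ ≈ -0.414214.
candidate 1: (m,n)=(-9,2) → π∥ = -9+2·λ ≈ -4.171573, π⊥ = -9+2·λ' ≈ -9.828427 ∉ [0.4, 1.6) ⇒ out
candidate 2: (m,n)=(3,2) → π∥ = 3+2·λ ≈ 7.828427, π⊥ = 3+2·λ' ≈ 2.171573 ∉ [0.4, 1.6) ⇒ out
candidate 3: (m,n)=(3,7) → π∥ = 3+7·λ ≈ 19.899495, π⊥ = 3+7·λ' ≈ 0.100505 ∉ [0.4, 1.6) ⇒ out
candidate 4: (m,n)=(1,18) → π∥ = 1+18·λ ≈ 44.455844, π⊥ = 1+18·λ' ≈ -6.455844 ∉ [0.4, 1.6) ⇒ out
candidate 5: (m,n)=(21,-4) → π∥ = 21-4·λ ≈ 11.343146, π⊥ = 21-4·λ' ≈ 22.656854 ∉ [0.4, 1.6) ⇒ out
candidate 6: (m,n)=(-3,-11) → π∥ = -3-11·λ ≈ -29.556349, π⊥ = -3-11·λ' ≈ 1.556349 ∈ [0.4, 1.6) ⇒ IN Λ
candidate 7: (m,n)=(-3,-10) → π∥ = -3-10·λ ≈ -27.142136, π⊥ = -3-10·λ' ≈ 1.142136 ∈ [0.4, 1.6) ⇒ IN Λ
candidate 8: (m,n)=(4,9) → π∥ = 4+9·λ ≈ 25.727922, π⊥ = 4+9·λ' ≈ 0.272078 ∉ [0.4, 1.6) ⇒ out
candidate 9: (m,n)=(-4,-10) → π∥ = -4-10·λ ≈ -28.142136, π⊥ = -4-10·λ' ≈ 0.142136 ∉ [0.4, 1.6) ⇒ out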